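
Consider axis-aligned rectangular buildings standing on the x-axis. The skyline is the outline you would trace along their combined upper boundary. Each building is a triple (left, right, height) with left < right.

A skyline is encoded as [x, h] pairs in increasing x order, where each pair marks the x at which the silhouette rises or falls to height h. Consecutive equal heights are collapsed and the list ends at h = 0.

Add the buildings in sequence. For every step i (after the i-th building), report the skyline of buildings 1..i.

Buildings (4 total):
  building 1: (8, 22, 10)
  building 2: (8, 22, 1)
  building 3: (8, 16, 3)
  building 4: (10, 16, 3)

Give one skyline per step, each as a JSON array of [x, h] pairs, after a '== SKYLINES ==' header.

== SKYLINES ==
[[8,10],[22,0]]
[[8,10],[22,0]]
[[8,10],[22,0]]
[[8,10],[22,0]]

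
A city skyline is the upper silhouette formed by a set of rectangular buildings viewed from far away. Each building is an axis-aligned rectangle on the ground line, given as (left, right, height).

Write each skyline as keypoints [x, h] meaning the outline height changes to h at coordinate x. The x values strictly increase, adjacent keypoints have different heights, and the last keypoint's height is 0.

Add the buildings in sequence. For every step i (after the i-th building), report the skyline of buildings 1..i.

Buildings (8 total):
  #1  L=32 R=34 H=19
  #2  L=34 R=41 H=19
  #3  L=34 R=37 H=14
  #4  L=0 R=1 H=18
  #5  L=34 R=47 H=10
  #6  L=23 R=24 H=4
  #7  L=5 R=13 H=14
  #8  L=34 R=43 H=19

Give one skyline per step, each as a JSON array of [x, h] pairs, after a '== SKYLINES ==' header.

== SKYLINES ==
[[32,19],[34,0]]
[[32,19],[41,0]]
[[32,19],[41,0]]
[[0,18],[1,0],[32,19],[41,0]]
[[0,18],[1,0],[32,19],[41,10],[47,0]]
[[0,18],[1,0],[23,4],[24,0],[32,19],[41,10],[47,0]]
[[0,18],[1,0],[5,14],[13,0],[23,4],[24,0],[32,19],[41,10],[47,0]]
[[0,18],[1,0],[5,14],[13,0],[23,4],[24,0],[32,19],[43,10],[47,0]]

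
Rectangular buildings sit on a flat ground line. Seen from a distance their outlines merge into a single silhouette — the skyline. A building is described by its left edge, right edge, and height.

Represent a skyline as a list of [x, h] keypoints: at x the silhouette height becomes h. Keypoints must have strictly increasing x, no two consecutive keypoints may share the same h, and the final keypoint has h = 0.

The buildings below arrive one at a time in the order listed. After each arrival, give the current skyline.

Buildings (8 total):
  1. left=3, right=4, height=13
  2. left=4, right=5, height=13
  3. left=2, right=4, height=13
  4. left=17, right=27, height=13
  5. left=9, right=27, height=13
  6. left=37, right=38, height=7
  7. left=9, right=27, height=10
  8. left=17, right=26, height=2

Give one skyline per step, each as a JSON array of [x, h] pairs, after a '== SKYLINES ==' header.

== SKYLINES ==
[[3,13],[4,0]]
[[3,13],[5,0]]
[[2,13],[5,0]]
[[2,13],[5,0],[17,13],[27,0]]
[[2,13],[5,0],[9,13],[27,0]]
[[2,13],[5,0],[9,13],[27,0],[37,7],[38,0]]
[[2,13],[5,0],[9,13],[27,0],[37,7],[38,0]]
[[2,13],[5,0],[9,13],[27,0],[37,7],[38,0]]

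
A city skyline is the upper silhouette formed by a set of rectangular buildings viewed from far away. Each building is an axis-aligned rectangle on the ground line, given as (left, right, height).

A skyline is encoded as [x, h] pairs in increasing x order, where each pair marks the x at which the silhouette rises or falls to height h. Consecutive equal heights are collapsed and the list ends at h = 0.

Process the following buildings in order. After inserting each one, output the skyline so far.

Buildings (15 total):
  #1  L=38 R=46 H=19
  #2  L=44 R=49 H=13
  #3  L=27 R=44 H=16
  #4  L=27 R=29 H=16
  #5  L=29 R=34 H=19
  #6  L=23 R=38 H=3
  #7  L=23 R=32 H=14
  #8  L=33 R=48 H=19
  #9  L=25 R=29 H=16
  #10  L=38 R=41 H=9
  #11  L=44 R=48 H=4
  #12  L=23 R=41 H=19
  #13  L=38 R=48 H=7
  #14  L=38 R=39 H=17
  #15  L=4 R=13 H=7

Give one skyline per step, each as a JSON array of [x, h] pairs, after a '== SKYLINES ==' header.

== SKYLINES ==
[[38,19],[46,0]]
[[38,19],[46,13],[49,0]]
[[27,16],[38,19],[46,13],[49,0]]
[[27,16],[38,19],[46,13],[49,0]]
[[27,16],[29,19],[34,16],[38,19],[46,13],[49,0]]
[[23,3],[27,16],[29,19],[34,16],[38,19],[46,13],[49,0]]
[[23,14],[27,16],[29,19],[34,16],[38,19],[46,13],[49,0]]
[[23,14],[27,16],[29,19],[48,13],[49,0]]
[[23,14],[25,16],[29,19],[48,13],[49,0]]
[[23,14],[25,16],[29,19],[48,13],[49,0]]
[[23,14],[25,16],[29,19],[48,13],[49,0]]
[[23,19],[48,13],[49,0]]
[[23,19],[48,13],[49,0]]
[[23,19],[48,13],[49,0]]
[[4,7],[13,0],[23,19],[48,13],[49,0]]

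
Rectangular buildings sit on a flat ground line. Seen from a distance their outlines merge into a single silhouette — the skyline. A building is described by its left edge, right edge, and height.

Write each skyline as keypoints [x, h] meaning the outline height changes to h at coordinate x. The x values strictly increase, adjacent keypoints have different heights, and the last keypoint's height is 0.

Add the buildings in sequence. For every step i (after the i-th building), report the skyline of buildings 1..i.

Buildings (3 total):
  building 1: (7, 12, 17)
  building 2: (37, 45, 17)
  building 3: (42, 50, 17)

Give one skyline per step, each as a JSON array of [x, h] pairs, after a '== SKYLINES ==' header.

== SKYLINES ==
[[7,17],[12,0]]
[[7,17],[12,0],[37,17],[45,0]]
[[7,17],[12,0],[37,17],[50,0]]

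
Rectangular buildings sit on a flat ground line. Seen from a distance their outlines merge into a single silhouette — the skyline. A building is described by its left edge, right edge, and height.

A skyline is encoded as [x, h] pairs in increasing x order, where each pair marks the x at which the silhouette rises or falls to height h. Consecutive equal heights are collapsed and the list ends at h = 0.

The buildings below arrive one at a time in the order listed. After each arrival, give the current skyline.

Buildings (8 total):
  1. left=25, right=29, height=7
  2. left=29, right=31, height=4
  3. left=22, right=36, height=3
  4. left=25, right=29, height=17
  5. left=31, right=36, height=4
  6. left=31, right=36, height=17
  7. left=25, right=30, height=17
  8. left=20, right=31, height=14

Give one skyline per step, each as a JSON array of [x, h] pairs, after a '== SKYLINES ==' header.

== SKYLINES ==
[[25,7],[29,0]]
[[25,7],[29,4],[31,0]]
[[22,3],[25,7],[29,4],[31,3],[36,0]]
[[22,3],[25,17],[29,4],[31,3],[36,0]]
[[22,3],[25,17],[29,4],[36,0]]
[[22,3],[25,17],[29,4],[31,17],[36,0]]
[[22,3],[25,17],[30,4],[31,17],[36,0]]
[[20,14],[25,17],[30,14],[31,17],[36,0]]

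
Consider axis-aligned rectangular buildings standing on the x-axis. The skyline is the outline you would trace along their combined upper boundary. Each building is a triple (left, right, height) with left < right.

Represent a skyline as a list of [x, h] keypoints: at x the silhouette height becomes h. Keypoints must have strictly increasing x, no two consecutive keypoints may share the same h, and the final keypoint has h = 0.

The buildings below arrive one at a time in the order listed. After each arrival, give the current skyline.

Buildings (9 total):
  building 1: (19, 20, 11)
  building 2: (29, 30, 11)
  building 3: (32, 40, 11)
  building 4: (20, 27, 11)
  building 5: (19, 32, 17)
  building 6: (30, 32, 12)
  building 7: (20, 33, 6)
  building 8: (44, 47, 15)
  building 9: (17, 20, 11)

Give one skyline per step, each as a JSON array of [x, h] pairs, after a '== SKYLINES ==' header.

== SKYLINES ==
[[19,11],[20,0]]
[[19,11],[20,0],[29,11],[30,0]]
[[19,11],[20,0],[29,11],[30,0],[32,11],[40,0]]
[[19,11],[27,0],[29,11],[30,0],[32,11],[40,0]]
[[19,17],[32,11],[40,0]]
[[19,17],[32,11],[40,0]]
[[19,17],[32,11],[40,0]]
[[19,17],[32,11],[40,0],[44,15],[47,0]]
[[17,11],[19,17],[32,11],[40,0],[44,15],[47,0]]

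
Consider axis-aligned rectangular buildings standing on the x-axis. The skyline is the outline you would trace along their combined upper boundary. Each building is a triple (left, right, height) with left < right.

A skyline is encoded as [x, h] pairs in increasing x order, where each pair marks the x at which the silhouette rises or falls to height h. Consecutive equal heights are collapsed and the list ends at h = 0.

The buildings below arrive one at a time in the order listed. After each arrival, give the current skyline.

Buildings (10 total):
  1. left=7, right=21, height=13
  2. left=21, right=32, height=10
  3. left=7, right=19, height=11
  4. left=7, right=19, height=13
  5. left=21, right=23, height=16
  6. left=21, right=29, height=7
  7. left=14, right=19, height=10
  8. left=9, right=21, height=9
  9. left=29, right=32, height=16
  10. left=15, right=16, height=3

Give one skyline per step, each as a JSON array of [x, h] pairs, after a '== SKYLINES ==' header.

== SKYLINES ==
[[7,13],[21,0]]
[[7,13],[21,10],[32,0]]
[[7,13],[21,10],[32,0]]
[[7,13],[21,10],[32,0]]
[[7,13],[21,16],[23,10],[32,0]]
[[7,13],[21,16],[23,10],[32,0]]
[[7,13],[21,16],[23,10],[32,0]]
[[7,13],[21,16],[23,10],[32,0]]
[[7,13],[21,16],[23,10],[29,16],[32,0]]
[[7,13],[21,16],[23,10],[29,16],[32,0]]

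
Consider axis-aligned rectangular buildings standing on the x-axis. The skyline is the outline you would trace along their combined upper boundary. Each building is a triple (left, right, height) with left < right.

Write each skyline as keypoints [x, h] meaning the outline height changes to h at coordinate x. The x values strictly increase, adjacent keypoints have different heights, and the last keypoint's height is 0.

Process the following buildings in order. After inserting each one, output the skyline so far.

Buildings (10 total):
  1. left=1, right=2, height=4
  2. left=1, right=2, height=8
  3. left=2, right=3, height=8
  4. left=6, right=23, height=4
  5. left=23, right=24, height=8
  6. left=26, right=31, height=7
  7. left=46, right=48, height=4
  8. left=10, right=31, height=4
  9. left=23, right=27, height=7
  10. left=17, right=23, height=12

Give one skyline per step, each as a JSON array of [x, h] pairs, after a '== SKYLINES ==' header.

== SKYLINES ==
[[1,4],[2,0]]
[[1,8],[2,0]]
[[1,8],[3,0]]
[[1,8],[3,0],[6,4],[23,0]]
[[1,8],[3,0],[6,4],[23,8],[24,0]]
[[1,8],[3,0],[6,4],[23,8],[24,0],[26,7],[31,0]]
[[1,8],[3,0],[6,4],[23,8],[24,0],[26,7],[31,0],[46,4],[48,0]]
[[1,8],[3,0],[6,4],[23,8],[24,4],[26,7],[31,0],[46,4],[48,0]]
[[1,8],[3,0],[6,4],[23,8],[24,7],[31,0],[46,4],[48,0]]
[[1,8],[3,0],[6,4],[17,12],[23,8],[24,7],[31,0],[46,4],[48,0]]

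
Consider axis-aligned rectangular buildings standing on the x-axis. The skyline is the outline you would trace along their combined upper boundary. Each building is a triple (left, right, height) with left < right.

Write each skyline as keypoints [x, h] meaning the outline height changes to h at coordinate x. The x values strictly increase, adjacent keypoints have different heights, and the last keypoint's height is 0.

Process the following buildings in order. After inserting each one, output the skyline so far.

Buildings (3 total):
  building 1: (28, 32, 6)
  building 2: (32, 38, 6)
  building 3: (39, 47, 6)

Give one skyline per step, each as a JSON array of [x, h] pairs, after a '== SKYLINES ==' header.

== SKYLINES ==
[[28,6],[32,0]]
[[28,6],[38,0]]
[[28,6],[38,0],[39,6],[47,0]]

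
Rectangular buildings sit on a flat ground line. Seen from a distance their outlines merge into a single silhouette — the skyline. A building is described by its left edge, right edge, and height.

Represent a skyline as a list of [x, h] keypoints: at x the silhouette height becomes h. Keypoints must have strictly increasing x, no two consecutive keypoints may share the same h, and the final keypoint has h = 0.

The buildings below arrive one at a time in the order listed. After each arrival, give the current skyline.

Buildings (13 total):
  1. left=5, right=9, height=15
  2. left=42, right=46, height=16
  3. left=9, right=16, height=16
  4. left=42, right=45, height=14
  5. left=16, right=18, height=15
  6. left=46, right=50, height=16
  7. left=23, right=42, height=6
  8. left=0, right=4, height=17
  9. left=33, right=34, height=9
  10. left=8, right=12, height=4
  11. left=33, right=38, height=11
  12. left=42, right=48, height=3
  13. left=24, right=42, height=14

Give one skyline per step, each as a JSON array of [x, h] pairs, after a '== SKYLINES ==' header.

== SKYLINES ==
[[5,15],[9,0]]
[[5,15],[9,0],[42,16],[46,0]]
[[5,15],[9,16],[16,0],[42,16],[46,0]]
[[5,15],[9,16],[16,0],[42,16],[46,0]]
[[5,15],[9,16],[16,15],[18,0],[42,16],[46,0]]
[[5,15],[9,16],[16,15],[18,0],[42,16],[50,0]]
[[5,15],[9,16],[16,15],[18,0],[23,6],[42,16],[50,0]]
[[0,17],[4,0],[5,15],[9,16],[16,15],[18,0],[23,6],[42,16],[50,0]]
[[0,17],[4,0],[5,15],[9,16],[16,15],[18,0],[23,6],[33,9],[34,6],[42,16],[50,0]]
[[0,17],[4,0],[5,15],[9,16],[16,15],[18,0],[23,6],[33,9],[34,6],[42,16],[50,0]]
[[0,17],[4,0],[5,15],[9,16],[16,15],[18,0],[23,6],[33,11],[38,6],[42,16],[50,0]]
[[0,17],[4,0],[5,15],[9,16],[16,15],[18,0],[23,6],[33,11],[38,6],[42,16],[50,0]]
[[0,17],[4,0],[5,15],[9,16],[16,15],[18,0],[23,6],[24,14],[42,16],[50,0]]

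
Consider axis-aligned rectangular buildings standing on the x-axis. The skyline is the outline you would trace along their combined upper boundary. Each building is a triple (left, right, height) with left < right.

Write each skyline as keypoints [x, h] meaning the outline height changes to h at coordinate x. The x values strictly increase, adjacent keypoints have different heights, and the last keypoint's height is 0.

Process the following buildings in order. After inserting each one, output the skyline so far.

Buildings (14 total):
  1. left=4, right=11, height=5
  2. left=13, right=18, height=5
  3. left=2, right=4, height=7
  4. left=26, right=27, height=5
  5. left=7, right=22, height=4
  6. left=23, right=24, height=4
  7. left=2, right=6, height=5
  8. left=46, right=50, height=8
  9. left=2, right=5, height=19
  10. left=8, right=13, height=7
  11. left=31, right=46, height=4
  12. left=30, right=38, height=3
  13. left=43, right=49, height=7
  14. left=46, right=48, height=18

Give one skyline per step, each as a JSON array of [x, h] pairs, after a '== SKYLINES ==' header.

== SKYLINES ==
[[4,5],[11,0]]
[[4,5],[11,0],[13,5],[18,0]]
[[2,7],[4,5],[11,0],[13,5],[18,0]]
[[2,7],[4,5],[11,0],[13,5],[18,0],[26,5],[27,0]]
[[2,7],[4,5],[11,4],[13,5],[18,4],[22,0],[26,5],[27,0]]
[[2,7],[4,5],[11,4],[13,5],[18,4],[22,0],[23,4],[24,0],[26,5],[27,0]]
[[2,7],[4,5],[11,4],[13,5],[18,4],[22,0],[23,4],[24,0],[26,5],[27,0]]
[[2,7],[4,5],[11,4],[13,5],[18,4],[22,0],[23,4],[24,0],[26,5],[27,0],[46,8],[50,0]]
[[2,19],[5,5],[11,4],[13,5],[18,4],[22,0],[23,4],[24,0],[26,5],[27,0],[46,8],[50,0]]
[[2,19],[5,5],[8,7],[13,5],[18,4],[22,0],[23,4],[24,0],[26,5],[27,0],[46,8],[50,0]]
[[2,19],[5,5],[8,7],[13,5],[18,4],[22,0],[23,4],[24,0],[26,5],[27,0],[31,4],[46,8],[50,0]]
[[2,19],[5,5],[8,7],[13,5],[18,4],[22,0],[23,4],[24,0],[26,5],[27,0],[30,3],[31,4],[46,8],[50,0]]
[[2,19],[5,5],[8,7],[13,5],[18,4],[22,0],[23,4],[24,0],[26,5],[27,0],[30,3],[31,4],[43,7],[46,8],[50,0]]
[[2,19],[5,5],[8,7],[13,5],[18,4],[22,0],[23,4],[24,0],[26,5],[27,0],[30,3],[31,4],[43,7],[46,18],[48,8],[50,0]]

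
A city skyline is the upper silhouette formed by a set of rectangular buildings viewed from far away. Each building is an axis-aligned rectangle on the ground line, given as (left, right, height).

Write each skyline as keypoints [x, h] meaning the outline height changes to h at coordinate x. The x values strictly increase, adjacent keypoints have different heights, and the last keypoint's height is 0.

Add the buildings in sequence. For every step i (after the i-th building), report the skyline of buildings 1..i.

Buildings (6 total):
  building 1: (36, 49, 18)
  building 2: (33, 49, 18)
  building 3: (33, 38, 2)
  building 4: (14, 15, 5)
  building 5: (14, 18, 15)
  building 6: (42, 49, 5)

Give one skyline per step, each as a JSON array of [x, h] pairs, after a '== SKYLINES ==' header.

== SKYLINES ==
[[36,18],[49,0]]
[[33,18],[49,0]]
[[33,18],[49,0]]
[[14,5],[15,0],[33,18],[49,0]]
[[14,15],[18,0],[33,18],[49,0]]
[[14,15],[18,0],[33,18],[49,0]]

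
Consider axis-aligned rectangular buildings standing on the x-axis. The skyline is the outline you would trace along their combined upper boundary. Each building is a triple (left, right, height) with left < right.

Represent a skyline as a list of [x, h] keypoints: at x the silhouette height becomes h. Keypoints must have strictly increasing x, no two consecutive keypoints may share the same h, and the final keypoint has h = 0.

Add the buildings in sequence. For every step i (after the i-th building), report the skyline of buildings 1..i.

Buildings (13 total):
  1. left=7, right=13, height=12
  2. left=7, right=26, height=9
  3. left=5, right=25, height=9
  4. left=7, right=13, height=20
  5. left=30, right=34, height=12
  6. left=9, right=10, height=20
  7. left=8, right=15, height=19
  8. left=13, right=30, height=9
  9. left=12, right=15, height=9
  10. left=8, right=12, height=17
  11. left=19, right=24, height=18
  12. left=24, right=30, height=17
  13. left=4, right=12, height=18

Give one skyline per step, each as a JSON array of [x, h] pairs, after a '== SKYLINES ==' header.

== SKYLINES ==
[[7,12],[13,0]]
[[7,12],[13,9],[26,0]]
[[5,9],[7,12],[13,9],[26,0]]
[[5,9],[7,20],[13,9],[26,0]]
[[5,9],[7,20],[13,9],[26,0],[30,12],[34,0]]
[[5,9],[7,20],[13,9],[26,0],[30,12],[34,0]]
[[5,9],[7,20],[13,19],[15,9],[26,0],[30,12],[34,0]]
[[5,9],[7,20],[13,19],[15,9],[30,12],[34,0]]
[[5,9],[7,20],[13,19],[15,9],[30,12],[34,0]]
[[5,9],[7,20],[13,19],[15,9],[30,12],[34,0]]
[[5,9],[7,20],[13,19],[15,9],[19,18],[24,9],[30,12],[34,0]]
[[5,9],[7,20],[13,19],[15,9],[19,18],[24,17],[30,12],[34,0]]
[[4,18],[7,20],[13,19],[15,9],[19,18],[24,17],[30,12],[34,0]]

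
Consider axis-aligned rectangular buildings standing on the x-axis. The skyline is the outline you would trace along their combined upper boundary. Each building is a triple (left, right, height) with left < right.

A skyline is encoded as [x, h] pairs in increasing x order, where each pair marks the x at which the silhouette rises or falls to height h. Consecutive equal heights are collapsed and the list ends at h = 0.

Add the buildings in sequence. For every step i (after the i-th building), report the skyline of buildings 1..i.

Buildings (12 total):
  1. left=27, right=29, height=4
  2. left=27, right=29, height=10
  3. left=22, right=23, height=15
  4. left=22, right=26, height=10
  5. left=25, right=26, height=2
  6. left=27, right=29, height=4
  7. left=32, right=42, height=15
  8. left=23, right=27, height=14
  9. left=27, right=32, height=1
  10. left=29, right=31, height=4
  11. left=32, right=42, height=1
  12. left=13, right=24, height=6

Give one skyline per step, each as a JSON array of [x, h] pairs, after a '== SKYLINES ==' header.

== SKYLINES ==
[[27,4],[29,0]]
[[27,10],[29,0]]
[[22,15],[23,0],[27,10],[29,0]]
[[22,15],[23,10],[26,0],[27,10],[29,0]]
[[22,15],[23,10],[26,0],[27,10],[29,0]]
[[22,15],[23,10],[26,0],[27,10],[29,0]]
[[22,15],[23,10],[26,0],[27,10],[29,0],[32,15],[42,0]]
[[22,15],[23,14],[27,10],[29,0],[32,15],[42,0]]
[[22,15],[23,14],[27,10],[29,1],[32,15],[42,0]]
[[22,15],[23,14],[27,10],[29,4],[31,1],[32,15],[42,0]]
[[22,15],[23,14],[27,10],[29,4],[31,1],[32,15],[42,0]]
[[13,6],[22,15],[23,14],[27,10],[29,4],[31,1],[32,15],[42,0]]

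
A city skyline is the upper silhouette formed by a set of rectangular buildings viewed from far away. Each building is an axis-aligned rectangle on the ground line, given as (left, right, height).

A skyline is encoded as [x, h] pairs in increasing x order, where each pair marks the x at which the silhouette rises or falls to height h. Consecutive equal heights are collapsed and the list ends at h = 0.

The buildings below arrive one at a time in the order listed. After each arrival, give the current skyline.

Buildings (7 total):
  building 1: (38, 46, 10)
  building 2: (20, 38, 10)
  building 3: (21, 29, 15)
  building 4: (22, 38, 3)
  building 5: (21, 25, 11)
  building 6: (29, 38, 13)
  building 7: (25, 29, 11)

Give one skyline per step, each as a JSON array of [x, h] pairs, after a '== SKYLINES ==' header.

== SKYLINES ==
[[38,10],[46,0]]
[[20,10],[46,0]]
[[20,10],[21,15],[29,10],[46,0]]
[[20,10],[21,15],[29,10],[46,0]]
[[20,10],[21,15],[29,10],[46,0]]
[[20,10],[21,15],[29,13],[38,10],[46,0]]
[[20,10],[21,15],[29,13],[38,10],[46,0]]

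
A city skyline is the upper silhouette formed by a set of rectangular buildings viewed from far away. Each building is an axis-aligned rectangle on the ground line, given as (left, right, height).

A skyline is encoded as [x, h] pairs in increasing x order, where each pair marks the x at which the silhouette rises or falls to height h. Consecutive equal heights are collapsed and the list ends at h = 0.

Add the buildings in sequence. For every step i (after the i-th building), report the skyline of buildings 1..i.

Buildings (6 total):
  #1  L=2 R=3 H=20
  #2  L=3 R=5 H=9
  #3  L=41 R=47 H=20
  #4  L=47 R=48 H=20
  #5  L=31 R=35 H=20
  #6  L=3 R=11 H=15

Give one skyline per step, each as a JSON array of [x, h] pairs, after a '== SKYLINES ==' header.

== SKYLINES ==
[[2,20],[3,0]]
[[2,20],[3,9],[5,0]]
[[2,20],[3,9],[5,0],[41,20],[47,0]]
[[2,20],[3,9],[5,0],[41,20],[48,0]]
[[2,20],[3,9],[5,0],[31,20],[35,0],[41,20],[48,0]]
[[2,20],[3,15],[11,0],[31,20],[35,0],[41,20],[48,0]]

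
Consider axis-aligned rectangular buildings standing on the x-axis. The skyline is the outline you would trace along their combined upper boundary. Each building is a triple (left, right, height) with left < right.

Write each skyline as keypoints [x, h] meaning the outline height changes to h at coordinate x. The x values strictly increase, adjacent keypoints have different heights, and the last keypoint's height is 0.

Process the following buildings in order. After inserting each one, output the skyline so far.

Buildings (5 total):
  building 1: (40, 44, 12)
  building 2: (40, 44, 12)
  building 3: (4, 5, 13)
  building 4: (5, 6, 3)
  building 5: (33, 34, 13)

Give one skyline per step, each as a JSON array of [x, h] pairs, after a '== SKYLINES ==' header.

== SKYLINES ==
[[40,12],[44,0]]
[[40,12],[44,0]]
[[4,13],[5,0],[40,12],[44,0]]
[[4,13],[5,3],[6,0],[40,12],[44,0]]
[[4,13],[5,3],[6,0],[33,13],[34,0],[40,12],[44,0]]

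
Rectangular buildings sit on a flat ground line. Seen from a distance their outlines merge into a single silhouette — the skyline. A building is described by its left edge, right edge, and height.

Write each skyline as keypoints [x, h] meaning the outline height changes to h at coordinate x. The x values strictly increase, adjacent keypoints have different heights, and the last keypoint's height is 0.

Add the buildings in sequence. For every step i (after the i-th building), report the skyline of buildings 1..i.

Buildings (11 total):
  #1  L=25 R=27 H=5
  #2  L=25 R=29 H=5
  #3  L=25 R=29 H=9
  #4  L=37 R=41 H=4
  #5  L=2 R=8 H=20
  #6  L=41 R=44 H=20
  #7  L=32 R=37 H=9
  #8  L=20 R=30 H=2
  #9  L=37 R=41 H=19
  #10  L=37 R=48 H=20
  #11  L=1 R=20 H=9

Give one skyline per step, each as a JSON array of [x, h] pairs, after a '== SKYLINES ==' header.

== SKYLINES ==
[[25,5],[27,0]]
[[25,5],[29,0]]
[[25,9],[29,0]]
[[25,9],[29,0],[37,4],[41,0]]
[[2,20],[8,0],[25,9],[29,0],[37,4],[41,0]]
[[2,20],[8,0],[25,9],[29,0],[37,4],[41,20],[44,0]]
[[2,20],[8,0],[25,9],[29,0],[32,9],[37,4],[41,20],[44,0]]
[[2,20],[8,0],[20,2],[25,9],[29,2],[30,0],[32,9],[37,4],[41,20],[44,0]]
[[2,20],[8,0],[20,2],[25,9],[29,2],[30,0],[32,9],[37,19],[41,20],[44,0]]
[[2,20],[8,0],[20,2],[25,9],[29,2],[30,0],[32,9],[37,20],[48,0]]
[[1,9],[2,20],[8,9],[20,2],[25,9],[29,2],[30,0],[32,9],[37,20],[48,0]]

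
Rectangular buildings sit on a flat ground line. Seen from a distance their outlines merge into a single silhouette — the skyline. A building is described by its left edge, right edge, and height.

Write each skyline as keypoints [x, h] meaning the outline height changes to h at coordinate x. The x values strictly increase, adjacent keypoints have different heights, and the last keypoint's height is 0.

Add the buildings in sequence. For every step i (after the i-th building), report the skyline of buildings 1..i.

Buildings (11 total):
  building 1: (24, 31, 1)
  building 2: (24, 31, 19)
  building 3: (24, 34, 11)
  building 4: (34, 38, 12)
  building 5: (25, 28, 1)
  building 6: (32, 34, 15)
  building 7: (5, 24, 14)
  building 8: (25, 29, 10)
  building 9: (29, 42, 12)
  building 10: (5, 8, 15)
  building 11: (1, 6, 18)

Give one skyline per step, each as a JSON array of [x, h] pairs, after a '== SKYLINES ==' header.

== SKYLINES ==
[[24,1],[31,0]]
[[24,19],[31,0]]
[[24,19],[31,11],[34,0]]
[[24,19],[31,11],[34,12],[38,0]]
[[24,19],[31,11],[34,12],[38,0]]
[[24,19],[31,11],[32,15],[34,12],[38,0]]
[[5,14],[24,19],[31,11],[32,15],[34,12],[38,0]]
[[5,14],[24,19],[31,11],[32,15],[34,12],[38,0]]
[[5,14],[24,19],[31,12],[32,15],[34,12],[42,0]]
[[5,15],[8,14],[24,19],[31,12],[32,15],[34,12],[42,0]]
[[1,18],[6,15],[8,14],[24,19],[31,12],[32,15],[34,12],[42,0]]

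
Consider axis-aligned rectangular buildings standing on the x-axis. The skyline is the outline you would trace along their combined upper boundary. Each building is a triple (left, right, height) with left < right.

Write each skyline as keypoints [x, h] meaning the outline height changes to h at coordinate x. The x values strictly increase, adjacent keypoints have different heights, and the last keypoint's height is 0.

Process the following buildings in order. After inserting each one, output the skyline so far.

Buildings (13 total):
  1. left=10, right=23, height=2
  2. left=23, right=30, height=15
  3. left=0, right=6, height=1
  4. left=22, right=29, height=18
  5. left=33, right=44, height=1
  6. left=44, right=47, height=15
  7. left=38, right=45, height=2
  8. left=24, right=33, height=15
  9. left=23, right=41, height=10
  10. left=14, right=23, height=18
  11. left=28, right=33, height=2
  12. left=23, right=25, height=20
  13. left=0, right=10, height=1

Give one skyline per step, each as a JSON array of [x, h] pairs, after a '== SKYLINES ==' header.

== SKYLINES ==
[[10,2],[23,0]]
[[10,2],[23,15],[30,0]]
[[0,1],[6,0],[10,2],[23,15],[30,0]]
[[0,1],[6,0],[10,2],[22,18],[29,15],[30,0]]
[[0,1],[6,0],[10,2],[22,18],[29,15],[30,0],[33,1],[44,0]]
[[0,1],[6,0],[10,2],[22,18],[29,15],[30,0],[33,1],[44,15],[47,0]]
[[0,1],[6,0],[10,2],[22,18],[29,15],[30,0],[33,1],[38,2],[44,15],[47,0]]
[[0,1],[6,0],[10,2],[22,18],[29,15],[33,1],[38,2],[44,15],[47,0]]
[[0,1],[6,0],[10,2],[22,18],[29,15],[33,10],[41,2],[44,15],[47,0]]
[[0,1],[6,0],[10,2],[14,18],[29,15],[33,10],[41,2],[44,15],[47,0]]
[[0,1],[6,0],[10,2],[14,18],[29,15],[33,10],[41,2],[44,15],[47,0]]
[[0,1],[6,0],[10,2],[14,18],[23,20],[25,18],[29,15],[33,10],[41,2],[44,15],[47,0]]
[[0,1],[10,2],[14,18],[23,20],[25,18],[29,15],[33,10],[41,2],[44,15],[47,0]]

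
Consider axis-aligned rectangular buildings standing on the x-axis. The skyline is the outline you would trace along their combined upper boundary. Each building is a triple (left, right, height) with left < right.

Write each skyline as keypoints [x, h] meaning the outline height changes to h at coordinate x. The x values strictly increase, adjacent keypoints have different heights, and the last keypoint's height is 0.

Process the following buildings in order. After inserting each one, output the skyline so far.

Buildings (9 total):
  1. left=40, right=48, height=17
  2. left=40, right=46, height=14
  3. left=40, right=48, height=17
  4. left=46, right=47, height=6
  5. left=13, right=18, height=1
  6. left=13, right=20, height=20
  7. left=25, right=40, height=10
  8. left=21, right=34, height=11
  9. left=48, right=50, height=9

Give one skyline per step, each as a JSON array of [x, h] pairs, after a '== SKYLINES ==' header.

== SKYLINES ==
[[40,17],[48,0]]
[[40,17],[48,0]]
[[40,17],[48,0]]
[[40,17],[48,0]]
[[13,1],[18,0],[40,17],[48,0]]
[[13,20],[20,0],[40,17],[48,0]]
[[13,20],[20,0],[25,10],[40,17],[48,0]]
[[13,20],[20,0],[21,11],[34,10],[40,17],[48,0]]
[[13,20],[20,0],[21,11],[34,10],[40,17],[48,9],[50,0]]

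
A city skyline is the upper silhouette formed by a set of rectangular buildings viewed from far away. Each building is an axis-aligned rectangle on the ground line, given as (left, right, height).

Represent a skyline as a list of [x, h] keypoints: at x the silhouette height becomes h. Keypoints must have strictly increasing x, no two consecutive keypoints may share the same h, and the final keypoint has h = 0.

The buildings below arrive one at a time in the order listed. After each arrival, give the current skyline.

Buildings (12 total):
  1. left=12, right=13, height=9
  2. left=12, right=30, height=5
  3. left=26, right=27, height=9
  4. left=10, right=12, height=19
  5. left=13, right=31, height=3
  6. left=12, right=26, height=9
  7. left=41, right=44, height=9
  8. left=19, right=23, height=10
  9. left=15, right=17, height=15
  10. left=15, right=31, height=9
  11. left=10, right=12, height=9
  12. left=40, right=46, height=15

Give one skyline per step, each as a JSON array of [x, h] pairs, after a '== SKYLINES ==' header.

== SKYLINES ==
[[12,9],[13,0]]
[[12,9],[13,5],[30,0]]
[[12,9],[13,5],[26,9],[27,5],[30,0]]
[[10,19],[12,9],[13,5],[26,9],[27,5],[30,0]]
[[10,19],[12,9],[13,5],[26,9],[27,5],[30,3],[31,0]]
[[10,19],[12,9],[27,5],[30,3],[31,0]]
[[10,19],[12,9],[27,5],[30,3],[31,0],[41,9],[44,0]]
[[10,19],[12,9],[19,10],[23,9],[27,5],[30,3],[31,0],[41,9],[44,0]]
[[10,19],[12,9],[15,15],[17,9],[19,10],[23,9],[27,5],[30,3],[31,0],[41,9],[44,0]]
[[10,19],[12,9],[15,15],[17,9],[19,10],[23,9],[31,0],[41,9],[44,0]]
[[10,19],[12,9],[15,15],[17,9],[19,10],[23,9],[31,0],[41,9],[44,0]]
[[10,19],[12,9],[15,15],[17,9],[19,10],[23,9],[31,0],[40,15],[46,0]]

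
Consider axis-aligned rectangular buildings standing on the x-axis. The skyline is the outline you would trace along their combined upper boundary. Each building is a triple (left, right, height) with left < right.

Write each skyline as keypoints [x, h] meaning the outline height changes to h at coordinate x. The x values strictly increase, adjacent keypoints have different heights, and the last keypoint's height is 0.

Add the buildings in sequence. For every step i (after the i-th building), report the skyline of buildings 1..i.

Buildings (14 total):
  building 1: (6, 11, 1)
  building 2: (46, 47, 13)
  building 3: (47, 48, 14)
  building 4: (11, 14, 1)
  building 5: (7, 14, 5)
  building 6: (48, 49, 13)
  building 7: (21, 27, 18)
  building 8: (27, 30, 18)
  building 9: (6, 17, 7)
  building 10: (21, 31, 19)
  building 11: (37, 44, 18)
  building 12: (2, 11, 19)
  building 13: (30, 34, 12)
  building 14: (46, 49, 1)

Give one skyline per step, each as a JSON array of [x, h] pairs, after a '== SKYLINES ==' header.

== SKYLINES ==
[[6,1],[11,0]]
[[6,1],[11,0],[46,13],[47,0]]
[[6,1],[11,0],[46,13],[47,14],[48,0]]
[[6,1],[14,0],[46,13],[47,14],[48,0]]
[[6,1],[7,5],[14,0],[46,13],[47,14],[48,0]]
[[6,1],[7,5],[14,0],[46,13],[47,14],[48,13],[49,0]]
[[6,1],[7,5],[14,0],[21,18],[27,0],[46,13],[47,14],[48,13],[49,0]]
[[6,1],[7,5],[14,0],[21,18],[30,0],[46,13],[47,14],[48,13],[49,0]]
[[6,7],[17,0],[21,18],[30,0],[46,13],[47,14],[48,13],[49,0]]
[[6,7],[17,0],[21,19],[31,0],[46,13],[47,14],[48,13],[49,0]]
[[6,7],[17,0],[21,19],[31,0],[37,18],[44,0],[46,13],[47,14],[48,13],[49,0]]
[[2,19],[11,7],[17,0],[21,19],[31,0],[37,18],[44,0],[46,13],[47,14],[48,13],[49,0]]
[[2,19],[11,7],[17,0],[21,19],[31,12],[34,0],[37,18],[44,0],[46,13],[47,14],[48,13],[49,0]]
[[2,19],[11,7],[17,0],[21,19],[31,12],[34,0],[37,18],[44,0],[46,13],[47,14],[48,13],[49,0]]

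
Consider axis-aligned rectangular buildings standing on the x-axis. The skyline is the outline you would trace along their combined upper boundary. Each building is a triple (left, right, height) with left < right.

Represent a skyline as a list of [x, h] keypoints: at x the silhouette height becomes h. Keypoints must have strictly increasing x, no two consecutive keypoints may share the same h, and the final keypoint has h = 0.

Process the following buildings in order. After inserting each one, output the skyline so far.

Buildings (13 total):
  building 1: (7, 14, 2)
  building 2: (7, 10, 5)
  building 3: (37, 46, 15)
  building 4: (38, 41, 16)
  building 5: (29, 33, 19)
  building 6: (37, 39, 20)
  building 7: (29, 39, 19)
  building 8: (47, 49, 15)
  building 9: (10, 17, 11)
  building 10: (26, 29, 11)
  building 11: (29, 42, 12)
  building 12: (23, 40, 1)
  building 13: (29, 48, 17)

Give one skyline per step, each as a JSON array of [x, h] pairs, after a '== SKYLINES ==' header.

== SKYLINES ==
[[7,2],[14,0]]
[[7,5],[10,2],[14,0]]
[[7,5],[10,2],[14,0],[37,15],[46,0]]
[[7,5],[10,2],[14,0],[37,15],[38,16],[41,15],[46,0]]
[[7,5],[10,2],[14,0],[29,19],[33,0],[37,15],[38,16],[41,15],[46,0]]
[[7,5],[10,2],[14,0],[29,19],[33,0],[37,20],[39,16],[41,15],[46,0]]
[[7,5],[10,2],[14,0],[29,19],[37,20],[39,16],[41,15],[46,0]]
[[7,5],[10,2],[14,0],[29,19],[37,20],[39,16],[41,15],[46,0],[47,15],[49,0]]
[[7,5],[10,11],[17,0],[29,19],[37,20],[39,16],[41,15],[46,0],[47,15],[49,0]]
[[7,5],[10,11],[17,0],[26,11],[29,19],[37,20],[39,16],[41,15],[46,0],[47,15],[49,0]]
[[7,5],[10,11],[17,0],[26,11],[29,19],[37,20],[39,16],[41,15],[46,0],[47,15],[49,0]]
[[7,5],[10,11],[17,0],[23,1],[26,11],[29,19],[37,20],[39,16],[41,15],[46,0],[47,15],[49,0]]
[[7,5],[10,11],[17,0],[23,1],[26,11],[29,19],[37,20],[39,17],[48,15],[49,0]]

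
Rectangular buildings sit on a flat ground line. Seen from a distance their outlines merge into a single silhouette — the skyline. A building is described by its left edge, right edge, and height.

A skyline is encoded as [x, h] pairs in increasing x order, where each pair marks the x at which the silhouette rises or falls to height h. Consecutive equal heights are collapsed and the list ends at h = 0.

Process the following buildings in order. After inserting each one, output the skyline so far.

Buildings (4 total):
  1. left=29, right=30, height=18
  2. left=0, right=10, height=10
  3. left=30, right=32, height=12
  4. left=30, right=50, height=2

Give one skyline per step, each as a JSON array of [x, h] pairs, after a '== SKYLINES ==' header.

== SKYLINES ==
[[29,18],[30,0]]
[[0,10],[10,0],[29,18],[30,0]]
[[0,10],[10,0],[29,18],[30,12],[32,0]]
[[0,10],[10,0],[29,18],[30,12],[32,2],[50,0]]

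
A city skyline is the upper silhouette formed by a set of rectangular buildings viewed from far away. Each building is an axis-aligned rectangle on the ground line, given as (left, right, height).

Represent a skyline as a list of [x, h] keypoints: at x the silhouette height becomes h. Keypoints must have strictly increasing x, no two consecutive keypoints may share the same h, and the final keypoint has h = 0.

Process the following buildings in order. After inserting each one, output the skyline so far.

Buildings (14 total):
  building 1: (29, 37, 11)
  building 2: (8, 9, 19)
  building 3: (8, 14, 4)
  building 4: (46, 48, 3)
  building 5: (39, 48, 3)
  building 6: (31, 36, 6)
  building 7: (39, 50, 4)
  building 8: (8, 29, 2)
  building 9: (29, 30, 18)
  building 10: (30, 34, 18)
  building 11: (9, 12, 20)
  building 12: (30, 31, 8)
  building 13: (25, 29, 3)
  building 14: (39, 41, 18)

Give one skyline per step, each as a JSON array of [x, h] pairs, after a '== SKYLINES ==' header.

== SKYLINES ==
[[29,11],[37,0]]
[[8,19],[9,0],[29,11],[37,0]]
[[8,19],[9,4],[14,0],[29,11],[37,0]]
[[8,19],[9,4],[14,0],[29,11],[37,0],[46,3],[48,0]]
[[8,19],[9,4],[14,0],[29,11],[37,0],[39,3],[48,0]]
[[8,19],[9,4],[14,0],[29,11],[37,0],[39,3],[48,0]]
[[8,19],[9,4],[14,0],[29,11],[37,0],[39,4],[50,0]]
[[8,19],[9,4],[14,2],[29,11],[37,0],[39,4],[50,0]]
[[8,19],[9,4],[14,2],[29,18],[30,11],[37,0],[39,4],[50,0]]
[[8,19],[9,4],[14,2],[29,18],[34,11],[37,0],[39,4],[50,0]]
[[8,19],[9,20],[12,4],[14,2],[29,18],[34,11],[37,0],[39,4],[50,0]]
[[8,19],[9,20],[12,4],[14,2],[29,18],[34,11],[37,0],[39,4],[50,0]]
[[8,19],[9,20],[12,4],[14,2],[25,3],[29,18],[34,11],[37,0],[39,4],[50,0]]
[[8,19],[9,20],[12,4],[14,2],[25,3],[29,18],[34,11],[37,0],[39,18],[41,4],[50,0]]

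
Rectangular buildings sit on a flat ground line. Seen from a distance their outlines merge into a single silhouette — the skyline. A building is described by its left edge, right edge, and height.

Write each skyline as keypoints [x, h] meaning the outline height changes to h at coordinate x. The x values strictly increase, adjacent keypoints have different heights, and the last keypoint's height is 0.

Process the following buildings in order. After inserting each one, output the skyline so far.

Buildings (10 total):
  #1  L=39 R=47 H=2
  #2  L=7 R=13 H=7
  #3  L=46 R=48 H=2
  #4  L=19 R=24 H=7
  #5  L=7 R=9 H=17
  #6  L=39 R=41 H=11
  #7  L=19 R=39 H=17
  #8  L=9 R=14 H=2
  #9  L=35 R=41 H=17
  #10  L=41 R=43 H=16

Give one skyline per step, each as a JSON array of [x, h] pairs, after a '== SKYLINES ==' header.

== SKYLINES ==
[[39,2],[47,0]]
[[7,7],[13,0],[39,2],[47,0]]
[[7,7],[13,0],[39,2],[48,0]]
[[7,7],[13,0],[19,7],[24,0],[39,2],[48,0]]
[[7,17],[9,7],[13,0],[19,7],[24,0],[39,2],[48,0]]
[[7,17],[9,7],[13,0],[19,7],[24,0],[39,11],[41,2],[48,0]]
[[7,17],[9,7],[13,0],[19,17],[39,11],[41,2],[48,0]]
[[7,17],[9,7],[13,2],[14,0],[19,17],[39,11],[41,2],[48,0]]
[[7,17],[9,7],[13,2],[14,0],[19,17],[41,2],[48,0]]
[[7,17],[9,7],[13,2],[14,0],[19,17],[41,16],[43,2],[48,0]]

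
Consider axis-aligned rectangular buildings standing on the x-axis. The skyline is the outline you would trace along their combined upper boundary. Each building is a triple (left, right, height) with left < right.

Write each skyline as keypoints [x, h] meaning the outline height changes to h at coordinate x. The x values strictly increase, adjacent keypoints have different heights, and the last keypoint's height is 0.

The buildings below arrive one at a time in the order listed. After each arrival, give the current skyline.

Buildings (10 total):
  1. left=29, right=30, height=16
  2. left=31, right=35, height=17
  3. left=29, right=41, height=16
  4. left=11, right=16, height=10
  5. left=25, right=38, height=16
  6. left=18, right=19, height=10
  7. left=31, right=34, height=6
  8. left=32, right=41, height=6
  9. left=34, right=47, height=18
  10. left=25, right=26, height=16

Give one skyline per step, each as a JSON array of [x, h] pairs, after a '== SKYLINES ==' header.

== SKYLINES ==
[[29,16],[30,0]]
[[29,16],[30,0],[31,17],[35,0]]
[[29,16],[31,17],[35,16],[41,0]]
[[11,10],[16,0],[29,16],[31,17],[35,16],[41,0]]
[[11,10],[16,0],[25,16],[31,17],[35,16],[41,0]]
[[11,10],[16,0],[18,10],[19,0],[25,16],[31,17],[35,16],[41,0]]
[[11,10],[16,0],[18,10],[19,0],[25,16],[31,17],[35,16],[41,0]]
[[11,10],[16,0],[18,10],[19,0],[25,16],[31,17],[35,16],[41,0]]
[[11,10],[16,0],[18,10],[19,0],[25,16],[31,17],[34,18],[47,0]]
[[11,10],[16,0],[18,10],[19,0],[25,16],[31,17],[34,18],[47,0]]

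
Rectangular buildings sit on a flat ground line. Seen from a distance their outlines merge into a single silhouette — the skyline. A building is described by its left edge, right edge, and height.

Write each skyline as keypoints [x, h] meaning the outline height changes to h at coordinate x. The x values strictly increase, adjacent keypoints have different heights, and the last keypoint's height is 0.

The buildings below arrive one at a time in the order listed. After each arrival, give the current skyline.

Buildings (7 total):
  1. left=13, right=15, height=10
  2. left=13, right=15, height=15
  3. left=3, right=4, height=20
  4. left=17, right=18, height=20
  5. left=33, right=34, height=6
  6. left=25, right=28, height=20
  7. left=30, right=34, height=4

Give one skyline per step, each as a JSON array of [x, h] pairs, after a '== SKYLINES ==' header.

== SKYLINES ==
[[13,10],[15,0]]
[[13,15],[15,0]]
[[3,20],[4,0],[13,15],[15,0]]
[[3,20],[4,0],[13,15],[15,0],[17,20],[18,0]]
[[3,20],[4,0],[13,15],[15,0],[17,20],[18,0],[33,6],[34,0]]
[[3,20],[4,0],[13,15],[15,0],[17,20],[18,0],[25,20],[28,0],[33,6],[34,0]]
[[3,20],[4,0],[13,15],[15,0],[17,20],[18,0],[25,20],[28,0],[30,4],[33,6],[34,0]]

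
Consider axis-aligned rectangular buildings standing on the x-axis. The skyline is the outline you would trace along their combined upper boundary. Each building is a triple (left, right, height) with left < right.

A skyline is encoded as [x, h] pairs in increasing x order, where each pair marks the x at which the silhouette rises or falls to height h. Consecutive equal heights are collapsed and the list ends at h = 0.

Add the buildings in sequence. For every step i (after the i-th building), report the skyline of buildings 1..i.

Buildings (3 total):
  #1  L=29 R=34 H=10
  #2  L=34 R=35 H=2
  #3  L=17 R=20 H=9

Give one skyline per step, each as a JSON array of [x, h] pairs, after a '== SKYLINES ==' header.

== SKYLINES ==
[[29,10],[34,0]]
[[29,10],[34,2],[35,0]]
[[17,9],[20,0],[29,10],[34,2],[35,0]]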